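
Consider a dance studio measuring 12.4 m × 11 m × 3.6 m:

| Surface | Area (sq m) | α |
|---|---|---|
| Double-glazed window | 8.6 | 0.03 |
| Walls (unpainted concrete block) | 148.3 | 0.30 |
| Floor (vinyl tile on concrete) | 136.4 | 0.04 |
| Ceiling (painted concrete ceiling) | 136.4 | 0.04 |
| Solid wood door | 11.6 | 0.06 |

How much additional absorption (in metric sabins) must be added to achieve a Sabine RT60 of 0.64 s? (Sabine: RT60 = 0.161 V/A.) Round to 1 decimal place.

A₁ = Σ Sᵢαᵢ = 8.6·0.03 + 148.3·0.30 + 136.4·0.04 + 136.4·0.04 + 11.6·0.06 = 56.356 sabins.
For T = 0.64 s, need A₂ = 0.161·V/T = 0.161·491.04/0.64 = 123.527 sabins.
Shortfall: 123.527 − 56.356 = 67.2 sabins.

67.2 sabins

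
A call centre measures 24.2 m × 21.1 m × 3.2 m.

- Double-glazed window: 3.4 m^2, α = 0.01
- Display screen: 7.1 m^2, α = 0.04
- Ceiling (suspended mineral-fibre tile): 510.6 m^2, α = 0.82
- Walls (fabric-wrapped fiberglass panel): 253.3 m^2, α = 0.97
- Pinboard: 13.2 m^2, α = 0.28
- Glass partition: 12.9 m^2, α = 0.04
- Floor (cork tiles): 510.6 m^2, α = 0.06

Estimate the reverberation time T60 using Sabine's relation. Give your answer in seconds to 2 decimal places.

0.38 s

Equivalent absorption area: A = 3.4·0.01 + 7.1·0.04 + 510.6·0.82 + 253.3·0.97 + 13.2·0.28 + 12.9·0.04 + 510.6·0.06 = 699.559 m^2.
V = 24.2·21.1·3.2 = 1633.984 m³.
T = 0.161 V/A = 0.161·1633.984/699.559 = 0.38 s.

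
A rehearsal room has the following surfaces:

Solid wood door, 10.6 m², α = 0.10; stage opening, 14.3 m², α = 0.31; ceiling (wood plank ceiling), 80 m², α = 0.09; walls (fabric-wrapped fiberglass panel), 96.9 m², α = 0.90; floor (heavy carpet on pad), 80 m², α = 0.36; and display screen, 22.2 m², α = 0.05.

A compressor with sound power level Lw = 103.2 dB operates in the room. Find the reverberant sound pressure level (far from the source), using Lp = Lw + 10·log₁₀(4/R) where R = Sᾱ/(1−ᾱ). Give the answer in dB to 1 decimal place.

Σ(Sᵢαᵢ) = 10.6×0.10 + 14.3×0.31 + 80×0.09 + 96.9×0.90 + 80×0.36 + 22.2×0.05 = 129.813; total area S = 304.0 m².
ᾱ = 0.4270, so room constant R = A/(1−ᾱ) = 226.550 m².
Lp = Lw + 10 log₁₀(4/R) = 103.2 -17.53 = 85.7 dB.

85.7 dB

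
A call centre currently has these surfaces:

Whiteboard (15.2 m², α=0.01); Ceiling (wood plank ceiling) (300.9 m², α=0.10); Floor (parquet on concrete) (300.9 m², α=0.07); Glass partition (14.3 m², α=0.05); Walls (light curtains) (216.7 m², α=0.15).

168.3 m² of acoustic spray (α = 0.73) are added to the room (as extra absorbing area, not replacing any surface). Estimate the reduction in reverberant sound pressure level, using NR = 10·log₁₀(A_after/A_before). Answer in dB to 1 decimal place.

3.9 dB

Summing Sᵢαᵢ: 0.152 + 30.090 + 21.063 + 0.715 + 32.505 → A_before = 84.525 sabins.
Added absorption = 168.3 × 0.73 = 122.859 sabins.
A_after = 84.525 + 122.859 = 207.384 sabins.
NR = 10·log₁₀(207.384/84.525) = 3.9 dB.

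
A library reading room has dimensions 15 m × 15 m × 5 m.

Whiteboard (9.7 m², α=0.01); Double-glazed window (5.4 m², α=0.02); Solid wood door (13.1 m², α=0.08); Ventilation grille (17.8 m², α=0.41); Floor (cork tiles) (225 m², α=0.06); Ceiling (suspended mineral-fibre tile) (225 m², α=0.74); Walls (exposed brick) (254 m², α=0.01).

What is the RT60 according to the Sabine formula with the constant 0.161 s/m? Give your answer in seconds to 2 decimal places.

0.95 sec

A = Σ Sᵢαᵢ = 9.7×0.01 + 5.4×0.02 + 13.1×0.08 + 17.8×0.41 + 225×0.06 + 225×0.74 + 254×0.01 = 191.091 sabins.
V = 15·15·5 = 1125 m³.
RT60 = 0.161 · V / A = 0.161 × 1125 / 191.091 = 0.95 s.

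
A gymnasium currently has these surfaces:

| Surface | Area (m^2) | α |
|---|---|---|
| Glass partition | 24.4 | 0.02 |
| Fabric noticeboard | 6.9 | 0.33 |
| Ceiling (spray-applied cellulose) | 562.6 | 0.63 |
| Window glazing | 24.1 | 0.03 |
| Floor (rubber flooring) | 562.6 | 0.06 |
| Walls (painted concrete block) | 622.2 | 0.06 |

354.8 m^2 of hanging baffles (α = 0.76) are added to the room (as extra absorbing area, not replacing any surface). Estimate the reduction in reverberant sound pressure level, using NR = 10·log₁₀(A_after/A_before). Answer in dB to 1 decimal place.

2.1 dB

Equivalent absorption area: A_before = 24.4×0.02 + 6.9×0.33 + 562.6×0.63 + 24.1×0.03 + 562.6×0.06 + 622.2×0.06 = 429.014 m^2.
Treatment contributes 354.8·0.76 = 269.648 sabins.
A_after = 429.014 + 269.648 = 698.662 sabins.
NR = 10·log₁₀(698.662/429.014) = 2.1 dB.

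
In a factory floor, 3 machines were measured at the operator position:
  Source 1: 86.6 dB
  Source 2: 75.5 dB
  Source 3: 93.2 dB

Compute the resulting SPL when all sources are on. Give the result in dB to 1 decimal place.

Converting to relative power and adding: 10^(86.6/10) + 10^(75.5/10) + 10^(93.2/10) = 2.582e+09.
L_total = 10·log₁₀(2.582e+09) = 94.1 dB.

94.1 dB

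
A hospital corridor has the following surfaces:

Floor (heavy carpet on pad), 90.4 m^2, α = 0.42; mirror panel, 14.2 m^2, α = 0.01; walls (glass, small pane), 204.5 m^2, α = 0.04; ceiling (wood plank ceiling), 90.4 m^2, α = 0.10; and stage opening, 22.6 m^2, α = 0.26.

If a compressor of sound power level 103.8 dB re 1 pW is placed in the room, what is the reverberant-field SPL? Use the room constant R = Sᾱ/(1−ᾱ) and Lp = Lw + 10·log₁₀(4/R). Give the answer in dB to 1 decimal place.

A = 61.206 sabins; S = 422.1 m^2.
ᾱ = 0.1450, so room constant R = A/(1−ᾱ) = 71.586 m^2.
Lp = 103.8 + 10·log₁₀(4/71.586) = 103.8 + (-12.53) = 91.3 dB.

91.3 dB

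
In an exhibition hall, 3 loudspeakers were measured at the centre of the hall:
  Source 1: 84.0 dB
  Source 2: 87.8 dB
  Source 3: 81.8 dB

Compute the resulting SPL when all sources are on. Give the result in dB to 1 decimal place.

90.0 dB

Σ 10^(Lᵢ/10) = 1.005e+09.
Back to dB: 10·log₁₀ Σ = 90.0 dB.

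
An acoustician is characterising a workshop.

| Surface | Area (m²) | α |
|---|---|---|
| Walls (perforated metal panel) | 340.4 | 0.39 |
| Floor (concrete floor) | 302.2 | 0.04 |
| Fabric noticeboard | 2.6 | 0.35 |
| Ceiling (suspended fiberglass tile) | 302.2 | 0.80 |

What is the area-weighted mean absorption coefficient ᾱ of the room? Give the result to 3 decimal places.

S = Σ Sᵢ = 340.4 + 302.2 + 2.6 + 302.2 = 947.4 m².
Σ(Sᵢαᵢ) = 340.4×0.39 + 302.2×0.04 + 2.6×0.35 + 302.2×0.80 = 387.514.
ᾱ = 387.514 / 947.4 = 0.409.

0.409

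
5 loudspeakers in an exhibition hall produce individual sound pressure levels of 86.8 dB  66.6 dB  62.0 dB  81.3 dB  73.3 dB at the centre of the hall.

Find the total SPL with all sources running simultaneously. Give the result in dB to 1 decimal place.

88.1 dB

Σ 10^(Lᵢ/10) = 6.411e+08.
Back to dB: 10·log₁₀ Σ = 88.1 dB.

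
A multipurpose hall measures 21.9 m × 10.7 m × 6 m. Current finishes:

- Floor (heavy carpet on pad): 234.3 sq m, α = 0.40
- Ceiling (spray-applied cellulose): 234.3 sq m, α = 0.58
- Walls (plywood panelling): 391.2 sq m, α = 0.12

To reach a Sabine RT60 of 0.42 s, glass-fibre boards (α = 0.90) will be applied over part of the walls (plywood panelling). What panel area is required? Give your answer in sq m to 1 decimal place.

Equivalent absorption area: A₁ = 234.3*0.40 + 234.3*0.58 + 391.2*0.12 = 276.558 sq m.
Required A₂ = 0.161·1405.98/0.42 = 538.959 sabins.
Absorption to add: 538.959 − 276.558 = 262.401 sabins.
Each sq m of panel replacing the walls (plywood panelling) adds (0.90 − 0.12) = 0.78 sabins.
Area = ΔA/Δα = 262.401/0.78 = 336.4 sq m.

336.4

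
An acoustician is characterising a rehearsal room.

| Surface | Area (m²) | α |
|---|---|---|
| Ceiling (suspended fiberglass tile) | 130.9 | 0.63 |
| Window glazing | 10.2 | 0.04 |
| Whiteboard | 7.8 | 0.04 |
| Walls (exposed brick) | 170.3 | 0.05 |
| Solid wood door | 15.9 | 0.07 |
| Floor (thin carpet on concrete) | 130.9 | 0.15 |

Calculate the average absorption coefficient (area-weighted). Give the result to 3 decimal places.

0.241

S = Σ Sᵢ = 130.9 + 10.2 + 7.8 + 170.3 + 15.9 + 130.9 = 466.0 m².
Weighted sum Σ Sα = 112.450.
ᾱ = 112.450 / 466.0 = 0.241.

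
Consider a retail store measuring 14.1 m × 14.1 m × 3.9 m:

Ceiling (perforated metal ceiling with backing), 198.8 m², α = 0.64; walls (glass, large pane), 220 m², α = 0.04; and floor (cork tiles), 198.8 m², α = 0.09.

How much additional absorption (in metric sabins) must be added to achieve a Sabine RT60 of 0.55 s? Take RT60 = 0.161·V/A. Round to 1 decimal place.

Summing Sᵢαᵢ: 127.232 + 8.800 + 17.892 → A₁ = 153.924 sabins.
Target A₂ = 0.161·775.359/0.55 = 226.969 sabins (V = 775.359 m³).
Shortfall: 226.969 − 153.924 = 73.0 sabins.

73.0 sabins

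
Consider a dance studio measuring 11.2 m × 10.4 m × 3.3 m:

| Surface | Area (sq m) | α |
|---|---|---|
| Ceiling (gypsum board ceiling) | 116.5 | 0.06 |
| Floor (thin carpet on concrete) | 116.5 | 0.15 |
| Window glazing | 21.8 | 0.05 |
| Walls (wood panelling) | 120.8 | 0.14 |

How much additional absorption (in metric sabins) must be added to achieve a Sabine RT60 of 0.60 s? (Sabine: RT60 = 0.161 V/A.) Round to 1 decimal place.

Equivalent absorption area: A₁ = 116.5·0.06 + 116.5·0.15 + 21.8·0.05 + 120.8·0.14 = 42.467 sq m.
Target A₂ = 0.161·384.384/0.60 = 103.143 sabins (V = 384.384 m³).
Shortfall: 103.143 − 42.467 = 60.7 sabins.

60.7 sabins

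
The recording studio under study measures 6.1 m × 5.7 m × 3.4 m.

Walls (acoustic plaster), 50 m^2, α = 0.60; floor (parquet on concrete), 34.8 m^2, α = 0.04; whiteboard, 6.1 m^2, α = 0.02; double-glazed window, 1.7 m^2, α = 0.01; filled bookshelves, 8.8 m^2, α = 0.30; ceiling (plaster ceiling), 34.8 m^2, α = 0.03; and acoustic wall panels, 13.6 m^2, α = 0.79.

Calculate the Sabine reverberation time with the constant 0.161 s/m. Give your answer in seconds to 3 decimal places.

0.414 seconds

A = Σ Sᵢαᵢ = 50·0.60 + 34.8·0.04 + 6.1·0.02 + 1.7·0.01 + 8.8·0.30 + 34.8·0.03 + 13.6·0.79 = 45.959 sabins.
Room volume: 118.218 m³.
T = 0.161 V/A = 0.161·118.218/45.959 = 0.414 s.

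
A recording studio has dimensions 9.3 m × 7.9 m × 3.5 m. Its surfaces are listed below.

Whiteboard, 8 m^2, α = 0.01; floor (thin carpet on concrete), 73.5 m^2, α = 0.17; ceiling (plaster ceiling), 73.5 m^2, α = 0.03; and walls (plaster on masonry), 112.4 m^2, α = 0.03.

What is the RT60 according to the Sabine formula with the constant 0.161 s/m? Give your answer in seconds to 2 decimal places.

Equivalent absorption area: A = 8·0.01 + 73.5·0.17 + 73.5·0.03 + 112.4·0.03 = 18.152 m^2.
Volume V = 9.3 × 7.9 × 3.5 = 257.145 m³.
Sabine: RT60 = 0.161 × 257.145 / 18.152 = 2.28 s.

2.28 sec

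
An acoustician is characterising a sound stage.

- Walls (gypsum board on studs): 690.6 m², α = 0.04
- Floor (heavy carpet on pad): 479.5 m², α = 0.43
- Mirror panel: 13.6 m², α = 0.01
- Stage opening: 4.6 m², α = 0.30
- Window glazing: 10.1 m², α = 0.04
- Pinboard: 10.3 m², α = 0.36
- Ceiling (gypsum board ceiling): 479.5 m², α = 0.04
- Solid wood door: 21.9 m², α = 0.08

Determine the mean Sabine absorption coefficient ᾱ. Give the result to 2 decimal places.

0.15

S = Σ Sᵢ = 690.6 + 479.5 + 13.6 + 4.6 + 10.1 + 10.3 + 479.5 + 21.9 = 1710.1 m².
A = 690.6·0.04 + 479.5·0.43 + 13.6·0.01 + 4.6·0.30 + 10.1·0.04 + 10.3·0.36 + 479.5·0.04 + 21.9·0.08 = 260.369 sabins.
ᾱ = 260.369 / 1710.1 = 0.15.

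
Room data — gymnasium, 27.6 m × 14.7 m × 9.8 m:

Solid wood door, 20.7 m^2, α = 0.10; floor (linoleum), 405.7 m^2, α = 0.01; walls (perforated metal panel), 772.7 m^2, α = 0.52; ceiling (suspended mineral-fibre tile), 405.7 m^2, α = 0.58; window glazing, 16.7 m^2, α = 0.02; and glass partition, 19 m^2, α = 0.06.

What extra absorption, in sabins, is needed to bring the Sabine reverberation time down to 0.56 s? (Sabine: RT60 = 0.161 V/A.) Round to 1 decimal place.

498.4 sabins

Equivalent absorption area: A₁ = 20.7*0.10 + 405.7*0.01 + 772.7*0.52 + 405.7*0.58 + 16.7*0.02 + 19*0.06 = 644.711 m^2.
Target A₂ = 0.161·3976.056/0.56 = 1143.116 sabins (V = 3976.056 m³).
ΔA = A₂ − A₁ = 1143.116 − 644.711 = 498.4 sabins.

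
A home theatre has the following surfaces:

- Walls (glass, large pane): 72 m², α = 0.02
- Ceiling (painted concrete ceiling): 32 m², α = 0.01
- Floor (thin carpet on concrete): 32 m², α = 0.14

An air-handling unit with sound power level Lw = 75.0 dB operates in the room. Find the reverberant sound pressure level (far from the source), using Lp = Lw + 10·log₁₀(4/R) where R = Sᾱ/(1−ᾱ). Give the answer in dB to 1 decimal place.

72.9 dB

Σ(Sᵢαᵢ) = 72×0.02 + 32×0.01 + 32×0.14 = 6.240; total area S = 136.0 m².
ᾱ = 6.240/136.0 = 0.0459; R = Sᾱ/(1−ᾱ) = 6.240/(1−0.0459) = 6.540 m².
Lp = 75.0 + 10·log₁₀(4/6.540) = 75.0 + (-2.14) = 72.9 dB.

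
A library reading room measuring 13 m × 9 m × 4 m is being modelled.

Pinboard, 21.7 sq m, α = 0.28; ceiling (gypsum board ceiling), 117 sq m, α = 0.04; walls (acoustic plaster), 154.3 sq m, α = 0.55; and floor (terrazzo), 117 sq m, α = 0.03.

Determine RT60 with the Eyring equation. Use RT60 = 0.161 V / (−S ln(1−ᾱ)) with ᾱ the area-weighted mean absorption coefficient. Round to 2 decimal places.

0.66 s

S = Σ Sᵢ = 410.0 sq m.
Absorption A = 21.7·0.28 + 117·0.04 + 154.3·0.55 + 117·0.03 = 99.131 sabins.
ᾱ = 99.131 / 410.0 = 0.2418.
−S·ln(1−ᾱ) = −410.0 × ln(1 − 0.2418) = 113.491.
V = 13 × 9 × 4 = 468 m³.
T = 0.161·V/[−S·ln(1−ᾱ)] = 0.161·468/113.491 = 0.66 s.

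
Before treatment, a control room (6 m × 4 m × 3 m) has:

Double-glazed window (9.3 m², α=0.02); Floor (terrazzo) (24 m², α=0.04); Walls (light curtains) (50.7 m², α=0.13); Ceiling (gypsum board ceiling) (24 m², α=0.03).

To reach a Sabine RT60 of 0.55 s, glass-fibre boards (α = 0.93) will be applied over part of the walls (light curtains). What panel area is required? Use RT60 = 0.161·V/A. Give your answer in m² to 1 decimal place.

Equivalent absorption area: A₁ = 9.3×0.02 + 24×0.04 + 50.7×0.13 + 24×0.03 = 8.457 m².
Required A₂ = 0.161·72/0.55 = 21.076 sabins.
ΔA needed = 21.076 − 8.457 = 12.619 sabins.
Each m² of panel replacing the walls (light curtains) adds (0.93 − 0.13) = 0.80 sabins.
Panel area = 12.619 / 0.80 = 15.8 m².

15.8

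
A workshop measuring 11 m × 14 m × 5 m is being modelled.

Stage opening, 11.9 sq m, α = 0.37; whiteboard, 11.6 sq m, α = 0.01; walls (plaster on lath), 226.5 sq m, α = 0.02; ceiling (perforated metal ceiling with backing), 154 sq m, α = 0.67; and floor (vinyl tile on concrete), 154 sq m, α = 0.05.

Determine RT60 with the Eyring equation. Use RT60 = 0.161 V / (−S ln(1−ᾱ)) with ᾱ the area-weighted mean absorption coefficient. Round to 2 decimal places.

0.92 seconds

S = Σ Sᵢ = 558.0 sq m.
Σ(Sᵢαᵢ) = 11.9·0.37 + 11.6·0.01 + 226.5·0.02 + 154·0.67 + 154·0.05 = 119.929.
Mean coefficient ᾱ = A/S = 0.2149.
−S·ln(1−ᾱ) = −558.0 × ln(1 − 0.2149) = 135.005.
V = 11 × 14 × 5 = 770 m³.
T = 0.161·V/[−S·ln(1−ᾱ)] = 0.161·770/135.005 = 0.92 s.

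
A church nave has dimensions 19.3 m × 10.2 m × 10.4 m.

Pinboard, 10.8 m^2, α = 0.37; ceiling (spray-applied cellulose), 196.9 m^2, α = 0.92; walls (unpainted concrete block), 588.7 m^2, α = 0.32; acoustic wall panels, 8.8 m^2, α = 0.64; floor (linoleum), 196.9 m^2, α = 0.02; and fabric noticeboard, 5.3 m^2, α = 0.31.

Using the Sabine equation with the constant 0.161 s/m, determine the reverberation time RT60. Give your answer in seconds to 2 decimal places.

0.86 seconds

Equivalent absorption area: A = 10.8·0.37 + 196.9·0.92 + 588.7·0.32 + 8.8·0.64 + 196.9·0.02 + 5.3·0.31 = 384.741 m^2.
Room volume: 2047.344 m³.
RT60 = 0.161 · V / A = 0.161 × 2047.344 / 384.741 = 0.86 s.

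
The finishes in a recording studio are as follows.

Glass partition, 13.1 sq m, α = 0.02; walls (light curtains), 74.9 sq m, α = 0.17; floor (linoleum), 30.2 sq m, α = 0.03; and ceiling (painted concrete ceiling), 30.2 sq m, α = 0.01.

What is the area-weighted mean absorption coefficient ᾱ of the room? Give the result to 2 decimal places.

Total surface area S = 148.4 sq m.
Weighted sum Σ Sα = 14.203.
ᾱ = 14.203 / 148.4 = 0.10.

0.10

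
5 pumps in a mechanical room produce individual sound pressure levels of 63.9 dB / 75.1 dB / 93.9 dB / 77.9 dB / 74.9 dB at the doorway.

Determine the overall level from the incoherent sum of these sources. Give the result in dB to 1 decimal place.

Σ 10^(Lᵢ/10) = 2.582e+09.
Back to dB: 10·log₁₀ Σ = 94.1 dB.

94.1 dB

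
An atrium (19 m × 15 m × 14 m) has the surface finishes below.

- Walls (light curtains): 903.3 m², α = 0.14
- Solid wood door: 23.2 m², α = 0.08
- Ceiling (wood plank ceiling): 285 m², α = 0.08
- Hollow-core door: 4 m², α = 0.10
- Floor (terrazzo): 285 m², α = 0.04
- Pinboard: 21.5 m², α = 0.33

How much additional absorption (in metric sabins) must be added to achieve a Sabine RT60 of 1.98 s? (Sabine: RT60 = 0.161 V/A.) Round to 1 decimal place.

154.4 sabins

A₁ = Σ Sᵢαᵢ = 903.3*0.14 + 23.2*0.08 + 285*0.08 + 4*0.10 + 285*0.04 + 21.5*0.33 = 170.013 sabins.
For T = 1.98 s, need A₂ = 0.161·V/T = 0.161·3990/1.98 = 324.439 sabins.
ΔA = A₂ − A₁ = 324.439 − 170.013 = 154.4 sabins.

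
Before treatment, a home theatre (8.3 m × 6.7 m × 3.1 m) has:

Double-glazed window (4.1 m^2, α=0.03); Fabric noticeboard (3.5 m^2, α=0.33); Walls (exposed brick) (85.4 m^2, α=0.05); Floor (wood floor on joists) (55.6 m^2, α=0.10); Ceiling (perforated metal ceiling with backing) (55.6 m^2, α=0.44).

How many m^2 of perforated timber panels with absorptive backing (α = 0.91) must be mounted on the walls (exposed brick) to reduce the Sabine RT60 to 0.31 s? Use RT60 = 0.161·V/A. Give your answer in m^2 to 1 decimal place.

62.7

Equivalent absorption area: A₁ = 4.1*0.03 + 3.5*0.33 + 85.4*0.05 + 55.6*0.10 + 55.6*0.44 = 35.572 m^2.
Required A₂ = 0.161·172.391/0.31 = 89.532 sabins.
ΔA needed = 89.532 − 35.572 = 53.960 sabins.
Net gain per m^2: Δα = 0.91 − 0.05 = 0.86.
Panel area = 53.960 / 0.86 = 62.7 m^2.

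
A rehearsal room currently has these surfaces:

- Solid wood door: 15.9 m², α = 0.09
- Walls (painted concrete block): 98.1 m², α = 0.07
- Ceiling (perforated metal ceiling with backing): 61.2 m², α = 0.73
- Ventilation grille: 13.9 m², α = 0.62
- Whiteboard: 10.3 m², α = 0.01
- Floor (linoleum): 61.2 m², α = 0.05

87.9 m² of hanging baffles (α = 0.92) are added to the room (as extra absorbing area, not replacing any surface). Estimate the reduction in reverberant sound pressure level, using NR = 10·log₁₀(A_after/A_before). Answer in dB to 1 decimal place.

A_before = Σ Sᵢαᵢ = 15.9·0.09 + 98.1·0.07 + 61.2·0.73 + 13.9·0.62 + 10.3·0.01 + 61.2·0.05 = 64.755 sabins.
Added absorption = 87.9 × 0.92 = 80.868 sabins.
New total A_after = 145.623 sabins.
Reduction = 10 log₁₀(A_after/A_before) = 10 log₁₀(2.2488) = 3.5 dB.

3.5 dB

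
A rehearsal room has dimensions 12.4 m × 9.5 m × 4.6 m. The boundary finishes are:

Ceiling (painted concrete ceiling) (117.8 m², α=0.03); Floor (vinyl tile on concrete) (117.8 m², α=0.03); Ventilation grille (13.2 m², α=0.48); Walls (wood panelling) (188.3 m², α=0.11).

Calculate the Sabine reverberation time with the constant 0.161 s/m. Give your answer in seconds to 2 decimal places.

2.56 s

Total absorption A = 117.8*0.03 + 117.8*0.03 + 13.2*0.48 + 188.3*0.11
  = 3.534 + 3.534 + 6.336 + 20.713 = 34.117 m² sabins.
Volume V = 12.4 × 9.5 × 4.6 = 541.88 m³.
RT60 = 0.161 · V / A = 0.161 × 541.88 / 34.117 = 2.56 s.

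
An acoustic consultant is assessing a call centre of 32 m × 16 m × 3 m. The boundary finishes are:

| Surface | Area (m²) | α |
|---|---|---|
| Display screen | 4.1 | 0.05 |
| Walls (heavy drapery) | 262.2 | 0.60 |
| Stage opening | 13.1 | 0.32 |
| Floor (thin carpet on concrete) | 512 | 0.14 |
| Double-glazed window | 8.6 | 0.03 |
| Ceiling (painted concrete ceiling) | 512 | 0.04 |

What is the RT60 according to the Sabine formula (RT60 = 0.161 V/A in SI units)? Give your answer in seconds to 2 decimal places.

0.97 s

Summing Sᵢαᵢ: 0.205 + 157.320 + 4.192 + 71.680 + 0.258 + 20.480 → A = 254.135 sabins.
Room volume: 1536 m³.
T = 0.161 V/A = 0.161·1536/254.135 = 0.97 s.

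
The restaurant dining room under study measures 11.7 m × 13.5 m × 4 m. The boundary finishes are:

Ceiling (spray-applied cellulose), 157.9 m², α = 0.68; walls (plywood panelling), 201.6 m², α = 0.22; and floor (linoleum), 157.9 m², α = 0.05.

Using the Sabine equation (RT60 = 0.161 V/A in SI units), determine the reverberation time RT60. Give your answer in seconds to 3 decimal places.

0.637 sec

Total absorption A = 157.9×0.68 + 201.6×0.22 + 157.9×0.05
  = 107.372 + 44.352 + 7.895 = 159.619 m² sabins.
Room volume: 631.8 m³.
Sabine: RT60 = 0.161 × 631.8 / 159.619 = 0.637 s.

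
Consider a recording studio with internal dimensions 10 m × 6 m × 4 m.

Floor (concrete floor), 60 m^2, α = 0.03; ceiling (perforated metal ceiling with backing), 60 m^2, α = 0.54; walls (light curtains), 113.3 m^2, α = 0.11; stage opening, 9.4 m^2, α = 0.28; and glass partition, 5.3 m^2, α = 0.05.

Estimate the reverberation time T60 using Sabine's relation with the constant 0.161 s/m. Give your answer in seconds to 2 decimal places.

0.78 s

Summing Sᵢαᵢ: 1.800 + 32.400 + 12.463 + 2.632 + 0.265 → A = 49.560 sabins.
V = 10·6·4 = 240 m³.
Sabine: RT60 = 0.161 × 240 / 49.560 = 0.78 s.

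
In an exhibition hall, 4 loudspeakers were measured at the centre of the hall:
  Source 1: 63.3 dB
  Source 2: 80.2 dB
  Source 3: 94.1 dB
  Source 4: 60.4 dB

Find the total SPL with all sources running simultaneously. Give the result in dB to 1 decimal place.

Σ 10^(Lᵢ/10) = 2.678e+09.
Combined level = 10 log₁₀(2.678e+09) = 94.3 dB.

94.3 dB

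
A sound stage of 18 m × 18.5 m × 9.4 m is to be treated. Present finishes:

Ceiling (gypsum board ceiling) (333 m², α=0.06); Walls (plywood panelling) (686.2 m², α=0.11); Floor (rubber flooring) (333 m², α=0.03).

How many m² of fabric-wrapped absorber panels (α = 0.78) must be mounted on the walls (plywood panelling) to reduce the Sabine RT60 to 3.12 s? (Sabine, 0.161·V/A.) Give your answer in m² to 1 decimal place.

83.7

Total absorption A₁ = 333·0.06 + 686.2·0.11 + 333·0.03
  = 19.980 + 75.482 + 9.990 = 105.452 m² sabins.
Required A₂ = 0.161·3130.2/3.12 = 161.526 sabins.
Absorption to add: 161.526 − 105.452 = 56.074 sabins.
Each m² of panel replacing the walls (plywood panelling) adds (0.78 − 0.11) = 0.67 sabins.
Area = ΔA/Δα = 56.074/0.67 = 83.7 m².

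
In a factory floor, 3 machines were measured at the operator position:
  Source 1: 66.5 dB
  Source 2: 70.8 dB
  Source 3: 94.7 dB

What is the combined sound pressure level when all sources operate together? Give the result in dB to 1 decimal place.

Converting to relative power and adding: 10^(66.5/10) + 10^(70.8/10) + 10^(94.7/10) = 2.968e+09.
Back to dB: 10·log₁₀ Σ = 94.7 dB.

94.7 dB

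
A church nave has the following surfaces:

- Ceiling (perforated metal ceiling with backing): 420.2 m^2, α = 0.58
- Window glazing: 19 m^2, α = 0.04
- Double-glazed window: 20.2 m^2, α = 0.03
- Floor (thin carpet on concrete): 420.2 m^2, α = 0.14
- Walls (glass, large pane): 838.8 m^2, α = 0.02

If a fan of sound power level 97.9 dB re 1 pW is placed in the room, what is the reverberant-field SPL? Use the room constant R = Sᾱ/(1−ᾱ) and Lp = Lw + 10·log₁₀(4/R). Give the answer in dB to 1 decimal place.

A = 320.686 sabins; S = 1718.4 m^2.
ᾱ = 0.1866, so room constant R = A/(1−ᾱ) = 394.254 m^2.
Lp = Lw + 10 log₁₀(4/R) = 97.9 -19.94 = 78.0 dB.

78.0 dB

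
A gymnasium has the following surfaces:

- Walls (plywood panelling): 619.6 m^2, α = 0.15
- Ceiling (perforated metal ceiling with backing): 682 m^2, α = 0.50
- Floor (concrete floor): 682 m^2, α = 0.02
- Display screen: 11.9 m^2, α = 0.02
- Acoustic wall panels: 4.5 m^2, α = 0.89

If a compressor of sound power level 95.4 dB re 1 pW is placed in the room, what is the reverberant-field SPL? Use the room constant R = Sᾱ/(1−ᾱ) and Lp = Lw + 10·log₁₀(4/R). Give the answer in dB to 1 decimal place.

A = 451.823 sabins; S = 2000.0 m^2.
ᾱ = 0.2259, so room constant R = A/(1−ᾱ) = 583.675 m^2.
Lp = 95.4 + 10·log₁₀(4/583.675) = 95.4 + (-21.64) = 73.8 dB.

73.8 dB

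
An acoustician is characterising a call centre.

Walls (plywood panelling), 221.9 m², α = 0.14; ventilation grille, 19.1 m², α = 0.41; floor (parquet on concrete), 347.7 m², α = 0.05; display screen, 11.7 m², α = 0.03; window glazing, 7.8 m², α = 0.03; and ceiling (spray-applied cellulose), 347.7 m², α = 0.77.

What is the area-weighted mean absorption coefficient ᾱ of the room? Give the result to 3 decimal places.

0.340

S = Σ Sᵢ = 221.9 + 19.1 + 347.7 + 11.7 + 7.8 + 347.7 = 955.9 m².
Σ(Sᵢαᵢ) = 221.9*0.14 + 19.1*0.41 + 347.7*0.05 + 11.7*0.03 + 7.8*0.03 + 347.7*0.77 = 324.596.
ᾱ = A/S = 0.340.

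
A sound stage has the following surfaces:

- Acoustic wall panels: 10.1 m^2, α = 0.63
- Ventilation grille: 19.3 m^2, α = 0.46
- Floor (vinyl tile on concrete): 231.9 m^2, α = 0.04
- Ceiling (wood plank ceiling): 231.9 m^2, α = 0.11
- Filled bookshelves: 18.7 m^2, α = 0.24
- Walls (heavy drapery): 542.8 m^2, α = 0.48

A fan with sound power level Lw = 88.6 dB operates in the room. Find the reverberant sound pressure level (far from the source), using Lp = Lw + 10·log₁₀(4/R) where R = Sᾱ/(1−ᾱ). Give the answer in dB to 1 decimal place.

68.1 dB

Σ(Sᵢαᵢ) = 10.1·0.63 + 19.3·0.46 + 231.9·0.04 + 231.9·0.11 + 18.7·0.24 + 542.8·0.48 = 315.058; total area S = 1054.7 m^2.
ᾱ = 0.2987, so room constant R = A/(1−ᾱ) = 449.249 m^2.
Lp = Lw + 10 log₁₀(4/R) = 88.6 -20.50 = 68.1 dB.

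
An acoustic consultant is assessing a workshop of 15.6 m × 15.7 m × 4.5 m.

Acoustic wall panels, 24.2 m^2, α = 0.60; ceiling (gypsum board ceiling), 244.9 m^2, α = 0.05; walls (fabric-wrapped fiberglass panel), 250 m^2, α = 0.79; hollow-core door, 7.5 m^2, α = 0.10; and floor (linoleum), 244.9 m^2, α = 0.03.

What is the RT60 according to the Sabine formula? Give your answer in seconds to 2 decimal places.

0.76 s

Summing Sᵢαᵢ: 14.520 + 12.245 + 197.500 + 0.750 + 7.347 → A = 232.362 sabins.
Room volume: 1102.14 m³.
Sabine: RT60 = 0.161 × 1102.14 / 232.362 = 0.76 s.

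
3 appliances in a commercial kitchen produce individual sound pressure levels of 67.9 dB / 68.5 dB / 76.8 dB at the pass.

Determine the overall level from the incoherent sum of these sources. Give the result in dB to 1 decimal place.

77.9 dB

Σ 10^(Lᵢ/10) = 6.111e+07.
Back to dB: 10·log₁₀ Σ = 77.9 dB.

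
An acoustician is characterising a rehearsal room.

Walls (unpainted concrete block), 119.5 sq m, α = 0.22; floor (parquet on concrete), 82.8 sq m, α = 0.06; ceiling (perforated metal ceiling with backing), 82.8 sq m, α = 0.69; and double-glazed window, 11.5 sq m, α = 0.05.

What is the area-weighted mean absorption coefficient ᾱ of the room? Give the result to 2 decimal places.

Total surface area S = 296.6 sq m.
Σ(Sᵢαᵢ) = 119.5*0.22 + 82.8*0.06 + 82.8*0.69 + 11.5*0.05 = 88.965.
ᾱ = 88.965 / 296.6 = 0.30.

0.30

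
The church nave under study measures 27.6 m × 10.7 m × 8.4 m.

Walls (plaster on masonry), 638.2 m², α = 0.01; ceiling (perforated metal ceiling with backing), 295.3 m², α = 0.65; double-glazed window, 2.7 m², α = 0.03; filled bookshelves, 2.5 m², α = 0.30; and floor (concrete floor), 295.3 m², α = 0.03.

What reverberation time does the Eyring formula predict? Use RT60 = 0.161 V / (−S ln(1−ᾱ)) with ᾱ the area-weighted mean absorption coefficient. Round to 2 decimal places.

1.75 s

S = Σ Sᵢ = 1234.0 m².
Absorption A = 638.2·0.01 + 295.3·0.65 + 2.7·0.03 + 2.5·0.30 + 295.3·0.03 = 208.017 sabins.
ᾱ = 208.017 / 1234.0 = 0.1686.
−S·ln(1−ᾱ) = −1234.0 × ln(1 − 0.1686) = 227.851.
V = 27.6 × 10.7 × 8.4 = 2480.688 m³.
T = 0.161·V/[−S·ln(1−ᾱ)] = 0.161·2480.688/227.851 = 1.75 s.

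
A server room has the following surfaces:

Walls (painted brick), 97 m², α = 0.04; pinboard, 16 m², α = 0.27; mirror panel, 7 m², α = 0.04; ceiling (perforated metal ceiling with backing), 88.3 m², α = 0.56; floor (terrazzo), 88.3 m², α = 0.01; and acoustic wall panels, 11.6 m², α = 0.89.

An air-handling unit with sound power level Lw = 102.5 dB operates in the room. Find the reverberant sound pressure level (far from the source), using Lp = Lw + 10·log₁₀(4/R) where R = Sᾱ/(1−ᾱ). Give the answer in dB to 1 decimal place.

89.0 dB

A = 69.135 sabins; S = 308.2 m².
ᾱ = 0.2243, so room constant R = A/(1−ᾱ) = 89.126 m².
Lp = Lw + 10 log₁₀(4/R) = 102.5 -13.48 = 89.0 dB.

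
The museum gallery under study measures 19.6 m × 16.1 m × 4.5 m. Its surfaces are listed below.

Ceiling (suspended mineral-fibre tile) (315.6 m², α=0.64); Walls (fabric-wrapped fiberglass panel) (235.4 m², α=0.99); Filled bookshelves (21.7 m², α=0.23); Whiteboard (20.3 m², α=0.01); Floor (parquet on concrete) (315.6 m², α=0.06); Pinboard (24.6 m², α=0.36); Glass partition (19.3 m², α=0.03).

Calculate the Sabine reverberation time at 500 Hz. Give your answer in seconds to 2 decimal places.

Total absorption A = 315.6·0.64 + 235.4·0.99 + 21.7·0.23 + 20.3·0.01 + 315.6·0.06 + 24.6·0.36 + 19.3·0.03
  = 201.984 + 233.046 + 4.991 + 0.203 + 18.936 + 8.856 + 0.579 = 468.595 m² sabins.
Volume V = 19.6 × 16.1 × 4.5 = 1420.02 m³.
Sabine: RT60 = 0.161 × 1420.02 / 468.595 = 0.49 s.

0.49 sec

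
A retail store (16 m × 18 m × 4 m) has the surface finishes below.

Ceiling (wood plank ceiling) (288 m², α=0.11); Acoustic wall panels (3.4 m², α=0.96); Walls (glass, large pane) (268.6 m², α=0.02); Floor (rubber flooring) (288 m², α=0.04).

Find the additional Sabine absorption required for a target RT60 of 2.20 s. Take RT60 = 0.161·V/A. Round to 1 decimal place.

32.5 sabins

A₁ = Σ Sᵢαᵢ = 288·0.11 + 3.4·0.96 + 268.6·0.02 + 288·0.04 = 51.836 sabins.
For T = 2.20 s, need A₂ = 0.161·V/T = 0.161·1152/2.20 = 84.305 sabins.
ΔA = A₂ − A₁ = 84.305 − 51.836 = 32.5 sabins.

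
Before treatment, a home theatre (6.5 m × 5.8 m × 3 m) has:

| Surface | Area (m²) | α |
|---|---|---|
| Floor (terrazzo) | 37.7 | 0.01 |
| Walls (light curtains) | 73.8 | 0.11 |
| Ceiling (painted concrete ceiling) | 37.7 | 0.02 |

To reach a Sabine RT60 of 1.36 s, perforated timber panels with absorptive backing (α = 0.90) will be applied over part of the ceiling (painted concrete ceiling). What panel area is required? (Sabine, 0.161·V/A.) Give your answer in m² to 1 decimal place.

4.7

Total absorption A₁ = 37.7×0.01 + 73.8×0.11 + 37.7×0.02
  = 0.377 + 8.118 + 0.754 = 9.249 m² sabins.
V = 113.1 m³. Target absorption A₂ = 0.161 × 113.1 / 1.36 = 13.389 sabins.
ΔA needed = 13.389 − 9.249 = 4.140 sabins.
Net gain per m²: Δα = 0.90 − 0.02 = 0.88.
Panel area = 4.140 / 0.88 = 4.7 m².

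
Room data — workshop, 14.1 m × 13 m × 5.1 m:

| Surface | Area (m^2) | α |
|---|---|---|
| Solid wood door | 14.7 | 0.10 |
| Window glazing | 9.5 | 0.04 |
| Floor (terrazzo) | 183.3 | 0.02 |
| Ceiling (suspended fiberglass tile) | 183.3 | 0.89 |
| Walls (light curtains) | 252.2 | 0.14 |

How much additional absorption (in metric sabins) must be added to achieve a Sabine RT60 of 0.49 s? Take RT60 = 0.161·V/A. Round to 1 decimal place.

Summing Sᵢαᵢ: 1.470 + 0.380 + 3.666 + 163.137 + 35.308 → A₁ = 203.961 sabins.
For T = 0.49 s, need A₂ = 0.161·V/T = 0.161·934.83/0.49 = 307.158 sabins.
Additional absorption ΔA = 307.158 − 203.961 = 103.2 sabins.

103.2 sabins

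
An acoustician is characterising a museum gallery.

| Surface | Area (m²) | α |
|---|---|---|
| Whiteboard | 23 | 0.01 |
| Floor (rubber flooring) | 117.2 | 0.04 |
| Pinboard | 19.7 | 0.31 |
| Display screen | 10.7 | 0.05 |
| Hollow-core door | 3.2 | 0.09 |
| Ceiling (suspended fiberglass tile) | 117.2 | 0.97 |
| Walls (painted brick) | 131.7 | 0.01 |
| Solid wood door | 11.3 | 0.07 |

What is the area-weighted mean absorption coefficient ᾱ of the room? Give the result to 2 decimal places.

Total surface area S = 434.0 m².
A = 23*0.01 + 117.2*0.04 + 19.7*0.31 + 10.7*0.05 + 3.2*0.09 + 117.2*0.97 + 131.7*0.01 + 11.3*0.07 = 127.640 sabins.
ᾱ = A/S = 0.29.

0.29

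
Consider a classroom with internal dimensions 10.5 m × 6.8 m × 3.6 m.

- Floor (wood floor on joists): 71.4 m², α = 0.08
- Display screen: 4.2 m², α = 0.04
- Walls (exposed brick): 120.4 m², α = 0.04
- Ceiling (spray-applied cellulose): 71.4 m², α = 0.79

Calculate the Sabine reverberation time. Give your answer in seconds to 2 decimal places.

0.62 sec

Total absorption A = 71.4×0.08 + 4.2×0.04 + 120.4×0.04 + 71.4×0.79
  = 5.712 + 0.168 + 4.816 + 56.406 = 67.102 m² sabins.
Room volume: 257.04 m³.
T = 0.161 V/A = 0.161·257.04/67.102 = 0.62 s.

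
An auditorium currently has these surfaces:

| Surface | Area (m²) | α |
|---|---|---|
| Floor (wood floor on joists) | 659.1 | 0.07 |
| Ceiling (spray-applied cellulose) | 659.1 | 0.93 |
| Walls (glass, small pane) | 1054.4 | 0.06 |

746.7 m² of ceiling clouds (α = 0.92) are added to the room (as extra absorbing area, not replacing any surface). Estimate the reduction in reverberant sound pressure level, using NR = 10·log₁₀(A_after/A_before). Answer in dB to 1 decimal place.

2.9 dB

Summing Sᵢαᵢ: 46.137 + 612.963 + 63.264 → A_before = 722.364 sabins.
Added absorption = 746.7 × 0.92 = 686.964 sabins.
New total A_after = 1409.328 sabins.
Reduction = 10 log₁₀(A_after/A_before) = 10 log₁₀(1.9510) = 2.9 dB.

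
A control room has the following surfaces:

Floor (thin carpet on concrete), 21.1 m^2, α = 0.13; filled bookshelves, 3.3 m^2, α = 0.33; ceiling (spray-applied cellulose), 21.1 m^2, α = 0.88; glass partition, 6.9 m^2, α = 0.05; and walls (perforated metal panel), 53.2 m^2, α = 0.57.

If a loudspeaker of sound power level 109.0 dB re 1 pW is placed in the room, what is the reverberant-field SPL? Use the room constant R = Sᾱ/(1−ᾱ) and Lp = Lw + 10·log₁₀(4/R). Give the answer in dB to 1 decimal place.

94.7 dB

A = 53.069 sabins; S = 105.6 m^2.
ᾱ = 53.069/105.6 = 0.5025; R = Sᾱ/(1−ᾱ) = 53.069/(1−0.5025) = 106.671 m^2.
Lp = Lw + 10 log₁₀(4/R) = 109.0 -14.26 = 94.7 dB.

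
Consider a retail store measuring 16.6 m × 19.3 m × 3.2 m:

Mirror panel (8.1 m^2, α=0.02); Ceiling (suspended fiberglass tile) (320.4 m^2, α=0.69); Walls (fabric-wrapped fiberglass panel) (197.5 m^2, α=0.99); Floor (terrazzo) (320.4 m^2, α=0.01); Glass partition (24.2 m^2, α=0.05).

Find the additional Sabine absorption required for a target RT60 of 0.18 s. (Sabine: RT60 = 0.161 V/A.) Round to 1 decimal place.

495.8 sabins

Total absorption A₁ = 8.1*0.02 + 320.4*0.69 + 197.5*0.99 + 320.4*0.01 + 24.2*0.05
  = 0.162 + 221.076 + 195.525 + 3.204 + 1.210 = 421.177 m^2 sabins.
V = 1025.216 m³. Required absorption A₂ = 0.161 × 1025.216 / 0.18 = 916.999 sabins.
Additional absorption ΔA = 916.999 − 421.177 = 495.8 sabins.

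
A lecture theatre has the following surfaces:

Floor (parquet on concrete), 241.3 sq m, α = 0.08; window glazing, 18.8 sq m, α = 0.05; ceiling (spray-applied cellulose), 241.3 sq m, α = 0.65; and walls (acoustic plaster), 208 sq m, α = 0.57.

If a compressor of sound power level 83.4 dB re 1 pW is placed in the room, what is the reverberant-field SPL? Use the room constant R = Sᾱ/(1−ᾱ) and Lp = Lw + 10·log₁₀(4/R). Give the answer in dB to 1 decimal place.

A = 295.649 sabins; S = 709.4 sq m.
ᾱ = 0.4168, so room constant R = A/(1−ᾱ) = 506.943 sq m.
Lp = 83.4 + 10·log₁₀(4/506.943) = 83.4 + (-21.03) = 62.4 dB.

62.4 dB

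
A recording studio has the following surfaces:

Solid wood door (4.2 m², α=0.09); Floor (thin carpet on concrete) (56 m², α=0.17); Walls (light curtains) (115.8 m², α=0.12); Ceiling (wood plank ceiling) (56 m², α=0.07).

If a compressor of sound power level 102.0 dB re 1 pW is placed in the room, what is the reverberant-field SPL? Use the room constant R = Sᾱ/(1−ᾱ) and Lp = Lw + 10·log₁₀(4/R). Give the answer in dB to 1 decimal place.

A = 27.714 sabins; S = 232.0 m².
ᾱ = 27.714/232.0 = 0.1195; R = Sᾱ/(1−ᾱ) = 27.714/(1−0.1195) = 31.475 m².
Lp = Lw + 10 log₁₀(4/R) = 102.0 -8.96 = 93.0 dB.

93.0 dB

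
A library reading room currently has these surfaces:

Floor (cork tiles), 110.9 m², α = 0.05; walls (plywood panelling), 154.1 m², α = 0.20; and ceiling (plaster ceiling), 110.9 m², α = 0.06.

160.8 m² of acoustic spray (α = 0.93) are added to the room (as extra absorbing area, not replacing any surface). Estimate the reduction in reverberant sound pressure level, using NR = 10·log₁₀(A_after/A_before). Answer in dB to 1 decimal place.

Total absorption A_before = 110.9*0.05 + 154.1*0.20 + 110.9*0.06
  = 5.545 + 30.820 + 6.654 = 43.019 m² sabins.
Treatment contributes 160.8·0.93 = 149.544 sabins.
New total A_after = 192.563 sabins.
NR = 10·log₁₀(192.563/43.019) = 6.5 dB.

6.5 dB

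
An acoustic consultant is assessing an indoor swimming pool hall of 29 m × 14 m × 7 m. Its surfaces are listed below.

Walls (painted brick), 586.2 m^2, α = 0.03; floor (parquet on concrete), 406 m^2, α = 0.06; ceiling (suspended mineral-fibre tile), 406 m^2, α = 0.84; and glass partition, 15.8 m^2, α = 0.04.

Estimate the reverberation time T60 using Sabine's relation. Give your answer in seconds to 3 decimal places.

1.193 s

Equivalent absorption area: A = 586.2·0.03 + 406·0.06 + 406·0.84 + 15.8·0.04 = 383.618 m^2.
Room volume: 2842 m³.
T = 0.161 V/A = 0.161·2842/383.618 = 1.193 s.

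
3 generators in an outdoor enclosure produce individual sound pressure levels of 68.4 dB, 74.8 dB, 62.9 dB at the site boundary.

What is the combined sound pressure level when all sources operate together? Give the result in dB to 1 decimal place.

Σ 10^(Lᵢ/10) = 3.907e+07.
Combined level = 10 log₁₀(3.907e+07) = 75.9 dB.

75.9 dB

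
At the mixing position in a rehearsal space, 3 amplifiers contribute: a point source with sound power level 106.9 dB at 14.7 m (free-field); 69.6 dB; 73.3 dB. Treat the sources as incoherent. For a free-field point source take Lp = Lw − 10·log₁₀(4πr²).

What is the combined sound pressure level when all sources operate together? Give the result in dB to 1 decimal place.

76.9 dB

Source at 14.7 m: Lp = 106.9 − 10·log₁₀(4π·14.7²) = 106.9 − 10·log₁₀(2715.467) = 72.6 dB.
Sum in the linear (power) domain: Σ 10^(Lᵢ/10) = 10^(72.6/10) + 10^(69.6/10) + 10^(73.3/10) = 4.87e+07.
Back to dB: 10·log₁₀ Σ = 76.9 dB.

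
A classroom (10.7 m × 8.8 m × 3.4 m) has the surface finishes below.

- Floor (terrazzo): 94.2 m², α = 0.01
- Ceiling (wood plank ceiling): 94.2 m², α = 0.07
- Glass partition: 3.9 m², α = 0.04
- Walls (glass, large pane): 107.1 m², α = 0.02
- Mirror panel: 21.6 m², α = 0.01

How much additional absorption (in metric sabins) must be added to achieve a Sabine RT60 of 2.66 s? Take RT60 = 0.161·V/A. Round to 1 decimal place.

A₁ = Σ Sᵢαᵢ = 94.2×0.01 + 94.2×0.07 + 3.9×0.04 + 107.1×0.02 + 21.6×0.01 = 10.050 sabins.
Target A₂ = 0.161·320.144/2.66 = 19.377 sabins (V = 320.144 m³).
ΔA = A₂ − A₁ = 19.377 − 10.050 = 9.3 sabins.

9.3 sabins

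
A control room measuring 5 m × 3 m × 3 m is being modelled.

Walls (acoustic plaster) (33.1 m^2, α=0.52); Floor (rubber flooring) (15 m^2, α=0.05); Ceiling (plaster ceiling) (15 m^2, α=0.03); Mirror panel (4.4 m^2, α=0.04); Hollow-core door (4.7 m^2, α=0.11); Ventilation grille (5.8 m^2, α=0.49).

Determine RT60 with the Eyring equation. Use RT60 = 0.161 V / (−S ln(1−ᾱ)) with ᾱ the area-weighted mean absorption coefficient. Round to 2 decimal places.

0.28 sec

Total surface area S = 33.1 + 15 + 15 + 4.4 + 4.7 + 5.8 = 78.0 m^2.
Absorption A = 33.1×0.52 + 15×0.05 + 15×0.03 + 4.4×0.04 + 4.7×0.11 + 5.8×0.49 = 21.947 sabins.
Mean coefficient ᾱ = A/S = 0.2814.
−S·ln(1−ᾱ) = −78.0 × ln(1 − 0.2814) = 25.775.
V = 5 × 3 × 3 = 45 m³.
RT60 = 0.161 × 45 / 25.775 = 0.28 s.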